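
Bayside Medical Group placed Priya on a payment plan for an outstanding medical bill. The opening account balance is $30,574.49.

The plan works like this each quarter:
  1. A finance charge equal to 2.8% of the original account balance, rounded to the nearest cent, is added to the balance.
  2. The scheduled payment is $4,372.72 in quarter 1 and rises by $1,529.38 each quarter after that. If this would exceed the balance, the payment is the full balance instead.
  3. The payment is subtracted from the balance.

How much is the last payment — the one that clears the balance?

Quarter 1: opening $30,574.49; interest $856.09 → $31,430.58; payment $4,372.72; balance $27,057.86
Quarter 2: opening $27,057.86; interest $856.09 → $27,913.95; payment $5,902.10; balance $22,011.85
Quarter 3: opening $22,011.85; interest $856.09 → $22,867.94; payment $7,431.48; balance $15,436.46
Quarter 4: opening $15,436.46; interest $856.09 → $16,292.55; payment $8,960.86; balance $7,331.69
Quarter 5: opening $7,331.69; interest $856.09 → $8,187.78; payment $8,187.78; balance $0.00

$8,187.78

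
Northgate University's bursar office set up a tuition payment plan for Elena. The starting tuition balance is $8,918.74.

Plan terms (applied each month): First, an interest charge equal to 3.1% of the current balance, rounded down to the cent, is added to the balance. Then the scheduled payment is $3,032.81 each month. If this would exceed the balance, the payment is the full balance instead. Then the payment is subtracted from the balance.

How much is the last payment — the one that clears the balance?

Month 1: opening $8,918.74; interest $276.48 → $9,195.22; payment $3,032.81; balance $6,162.41
Month 2: opening $6,162.41; interest $191.03 → $6,353.44; payment $3,032.81; balance $3,320.63
Month 3: opening $3,320.63; interest $102.93 → $3,423.56; payment $3,032.81; balance $390.75
Month 4: opening $390.75; interest $12.11 → $402.86; payment $402.86; balance $0.00

$402.86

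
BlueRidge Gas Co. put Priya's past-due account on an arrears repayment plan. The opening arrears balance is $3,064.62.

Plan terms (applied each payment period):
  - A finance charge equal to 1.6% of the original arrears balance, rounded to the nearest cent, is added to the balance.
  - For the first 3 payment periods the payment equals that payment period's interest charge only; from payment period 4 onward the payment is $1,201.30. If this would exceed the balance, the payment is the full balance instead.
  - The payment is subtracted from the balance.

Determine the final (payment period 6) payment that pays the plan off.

Payment period 1: opening $3,064.62; interest $49.03 → $3,113.65; payment $49.03; balance $3,064.62
Payment period 2: opening $3,064.62; interest $49.03 → $3,113.65; payment $49.03; balance $3,064.62
Payment period 3: opening $3,064.62; interest $49.03 → $3,113.65; payment $49.03; balance $3,064.62
Payment period 4: opening $3,064.62; interest $49.03 → $3,113.65; payment $1,201.30; balance $1,912.35
Payment period 5: opening $1,912.35; interest $49.03 → $1,961.38; payment $1,201.30; balance $760.08
Payment period 6: opening $760.08; interest $49.03 → $809.11; payment $809.11; balance $0.00

$809.11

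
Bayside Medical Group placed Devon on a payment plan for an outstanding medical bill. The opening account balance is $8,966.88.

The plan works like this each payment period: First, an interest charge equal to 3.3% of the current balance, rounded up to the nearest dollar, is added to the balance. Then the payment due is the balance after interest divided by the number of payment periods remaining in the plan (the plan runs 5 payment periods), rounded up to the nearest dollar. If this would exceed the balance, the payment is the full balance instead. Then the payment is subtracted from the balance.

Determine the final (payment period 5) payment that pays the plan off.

Payment period 1: $8,966.88 +$296.00 interest = $9,262.88; pay $1,853.00 → $7,409.88
Payment period 2: $7,409.88 +$245.00 interest = $7,654.88; pay $1,914.00 → $5,740.88
Payment period 3: $5,740.88 +$190.00 interest = $5,930.88; pay $1,977.00 → $3,953.88
Payment period 4: $3,953.88 +$131.00 interest = $4,084.88; pay $2,043.00 → $2,041.88
Payment period 5: $2,041.88 +$68.00 interest = $2,109.88; pay $2,109.88 → $0.00

$2,109.88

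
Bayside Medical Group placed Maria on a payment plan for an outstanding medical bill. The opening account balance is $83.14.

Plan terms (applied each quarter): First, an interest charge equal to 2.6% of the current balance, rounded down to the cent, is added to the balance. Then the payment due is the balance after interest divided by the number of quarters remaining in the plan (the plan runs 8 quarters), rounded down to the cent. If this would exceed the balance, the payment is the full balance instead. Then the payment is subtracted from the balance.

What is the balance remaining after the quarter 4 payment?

Quarter 1: opening $83.14; interest $2.16 → $85.30; payment $10.66; balance $74.64
Quarter 2: opening $74.64; interest $1.94 → $76.58; payment $10.94; balance $65.64
Quarter 3: opening $65.64; interest $1.70 → $67.34; payment $11.22; balance $56.12
Quarter 4: opening $56.12; interest $1.45 → $57.57; payment $11.51; balance $46.06

$46.06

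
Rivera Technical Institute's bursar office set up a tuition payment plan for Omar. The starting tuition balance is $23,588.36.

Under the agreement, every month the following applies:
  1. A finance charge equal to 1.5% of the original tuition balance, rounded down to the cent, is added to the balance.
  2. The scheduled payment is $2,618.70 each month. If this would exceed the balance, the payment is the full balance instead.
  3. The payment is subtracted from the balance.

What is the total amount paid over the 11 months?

Month 1: $23,588.36 +$353.82 interest = $23,942.18; pay $2,618.70 → $21,323.48
Month 2: $21,323.48 +$353.82 interest = $21,677.30; pay $2,618.70 → $19,058.60
Month 3: $19,058.60 +$353.82 interest = $19,412.42; pay $2,618.70 → $16,793.72
Month 4: $16,793.72 +$353.82 interest = $17,147.54; pay $2,618.70 → $14,528.84
Month 5: $14,528.84 +$353.82 interest = $14,882.66; pay $2,618.70 → $12,263.96
Month 6: $12,263.96 +$353.82 interest = $12,617.78; pay $2,618.70 → $9,999.08
Month 7: $9,999.08 +$353.82 interest = $10,352.90; pay $2,618.70 → $7,734.20
Month 8: $7,734.20 +$353.82 interest = $8,088.02; pay $2,618.70 → $5,469.32
Month 9: $5,469.32 +$353.82 interest = $5,823.14; pay $2,618.70 → $3,204.44
Month 10: $3,204.44 +$353.82 interest = $3,558.26; pay $2,618.70 → $939.56
Month 11: $939.56 +$353.82 interest = $1,293.38; pay $1,293.38 → $0.00
Total paid: $27,480.38

$27,480.38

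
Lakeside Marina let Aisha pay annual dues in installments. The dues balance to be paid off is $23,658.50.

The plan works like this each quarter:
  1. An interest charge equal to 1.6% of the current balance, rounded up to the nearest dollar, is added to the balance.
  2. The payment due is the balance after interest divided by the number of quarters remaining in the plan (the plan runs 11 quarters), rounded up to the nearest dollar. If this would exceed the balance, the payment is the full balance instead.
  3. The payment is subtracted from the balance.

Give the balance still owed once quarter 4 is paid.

# | Opening | Interest | Payment | End bal
1 | $23,658.50 | $379.00 | $2,186.00 | $21,851.50
2 | $21,851.50 | $350.00 | $2,221.00 | $19,980.50
3 | $19,980.50 | $320.00 | $2,256.00 | $18,044.50
4 | $18,044.50 | $289.00 | $2,292.00 | $16,041.50

$16,041.50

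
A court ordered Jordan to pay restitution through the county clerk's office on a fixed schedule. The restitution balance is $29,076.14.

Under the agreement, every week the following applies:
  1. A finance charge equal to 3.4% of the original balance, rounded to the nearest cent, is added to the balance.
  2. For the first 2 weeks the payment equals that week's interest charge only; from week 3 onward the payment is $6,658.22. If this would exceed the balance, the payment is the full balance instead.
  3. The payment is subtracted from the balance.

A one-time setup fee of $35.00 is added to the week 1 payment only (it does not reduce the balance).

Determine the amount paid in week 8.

$1,716.58

Week 1: opening $29,076.14; interest $988.59 → $30,064.73; payment $988.59 (+ $35.00 fee); balance $29,076.14
Week 2: opening $29,076.14; interest $988.59 → $30,064.73; payment $988.59; balance $29,076.14
Week 3: opening $29,076.14; interest $988.59 → $30,064.73; payment $6,658.22; balance $23,406.51
Week 4: opening $23,406.51; interest $988.59 → $24,395.10; payment $6,658.22; balance $17,736.88
Week 5: opening $17,736.88; interest $988.59 → $18,725.47; payment $6,658.22; balance $12,067.25
Week 6: opening $12,067.25; interest $988.59 → $13,055.84; payment $6,658.22; balance $6,397.62
Week 7: opening $6,397.62; interest $988.59 → $7,386.21; payment $6,658.22; balance $727.99
Week 8: opening $727.99; interest $988.59 → $1,716.58; payment $1,716.58; balance $0.00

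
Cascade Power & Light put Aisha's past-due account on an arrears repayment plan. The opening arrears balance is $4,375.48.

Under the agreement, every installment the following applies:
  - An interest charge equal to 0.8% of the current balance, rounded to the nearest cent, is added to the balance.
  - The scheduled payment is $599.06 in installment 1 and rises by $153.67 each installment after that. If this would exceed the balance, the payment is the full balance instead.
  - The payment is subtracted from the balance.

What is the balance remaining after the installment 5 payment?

# | Opening | Interest | Payment | End bal
1 | $4,375.48 | $35.00 | $599.06 | $3,811.42
2 | $3,811.42 | $30.49 | $752.73 | $3,089.18
3 | $3,089.18 | $24.71 | $906.40 | $2,207.49
4 | $2,207.49 | $17.66 | $1,060.07 | $1,165.08
5 | $1,165.08 | $9.32 | $1,174.40 | $0.00

$0.00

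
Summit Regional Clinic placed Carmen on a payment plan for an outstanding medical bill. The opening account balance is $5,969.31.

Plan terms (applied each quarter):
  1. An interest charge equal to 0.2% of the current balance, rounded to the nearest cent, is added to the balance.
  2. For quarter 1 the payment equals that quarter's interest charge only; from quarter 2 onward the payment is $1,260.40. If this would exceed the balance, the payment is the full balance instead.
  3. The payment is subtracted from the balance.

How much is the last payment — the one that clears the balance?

# | Opening | Interest | Payment | End bal
1 | $5,969.31 | $11.94 | $11.94 | $5,969.31
2 | $5,969.31 | $11.94 | $1,260.40 | $4,720.85
3 | $4,720.85 | $9.44 | $1,260.40 | $3,469.89
4 | $3,469.89 | $6.94 | $1,260.40 | $2,216.43
5 | $2,216.43 | $4.43 | $1,260.40 | $960.46
6 | $960.46 | $1.92 | $962.38 | $0.00

$962.38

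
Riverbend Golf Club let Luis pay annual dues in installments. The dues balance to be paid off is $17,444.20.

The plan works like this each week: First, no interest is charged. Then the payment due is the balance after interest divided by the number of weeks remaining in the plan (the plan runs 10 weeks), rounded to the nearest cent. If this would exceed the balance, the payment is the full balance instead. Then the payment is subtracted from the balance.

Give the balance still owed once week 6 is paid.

Week 1: $17,444.20 − $1,744.42 → $15,699.78
Week 2: $15,699.78 − $1,744.42 → $13,955.36
Week 3: $13,955.36 − $1,744.42 → $12,210.94
Week 4: $12,210.94 − $1,744.42 → $10,466.52
Week 5: $10,466.52 − $1,744.42 → $8,722.10
Week 6: $8,722.10 − $1,744.42 → $6,977.68

$6,977.68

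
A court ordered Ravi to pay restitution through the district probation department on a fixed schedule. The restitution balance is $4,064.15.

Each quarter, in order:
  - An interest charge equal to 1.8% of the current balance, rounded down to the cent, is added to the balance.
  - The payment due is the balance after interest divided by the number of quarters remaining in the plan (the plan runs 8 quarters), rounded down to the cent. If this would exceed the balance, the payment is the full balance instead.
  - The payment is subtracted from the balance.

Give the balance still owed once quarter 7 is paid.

Quarter 1: opening $4,064.15; interest $73.15 → $4,137.30; payment $517.16; balance $3,620.14
Quarter 2: opening $3,620.14; interest $65.16 → $3,685.30; payment $526.47; balance $3,158.83
Quarter 3: opening $3,158.83; interest $56.85 → $3,215.68; payment $535.94; balance $2,679.74
Quarter 4: opening $2,679.74; interest $48.23 → $2,727.97; payment $545.59; balance $2,182.38
Quarter 5: opening $2,182.38; interest $39.28 → $2,221.66; payment $555.41; balance $1,666.25
Quarter 6: opening $1,666.25; interest $29.99 → $1,696.24; payment $565.41; balance $1,130.83
Quarter 7: opening $1,130.83; interest $20.35 → $1,151.18; payment $575.59; balance $575.59

$575.59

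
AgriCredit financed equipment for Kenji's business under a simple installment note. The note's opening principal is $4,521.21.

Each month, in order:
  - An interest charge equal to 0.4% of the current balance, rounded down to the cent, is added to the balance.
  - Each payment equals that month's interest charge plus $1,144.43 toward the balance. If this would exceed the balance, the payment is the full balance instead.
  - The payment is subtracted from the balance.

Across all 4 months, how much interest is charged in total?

$44.85

Month 1: opening $4,521.21; interest $18.08 → $4,539.29; payment $1,162.51; balance $3,376.78
Month 2: opening $3,376.78; interest $13.50 → $3,390.28; payment $1,157.93; balance $2,232.35
Month 3: opening $2,232.35; interest $8.92 → $2,241.27; payment $1,153.35; balance $1,087.92
Month 4: opening $1,087.92; interest $4.35 → $1,092.27; payment $1,092.27; balance $0.00
Total interest: $18.08 + $13.50 + $8.92 + $4.35 = $44.85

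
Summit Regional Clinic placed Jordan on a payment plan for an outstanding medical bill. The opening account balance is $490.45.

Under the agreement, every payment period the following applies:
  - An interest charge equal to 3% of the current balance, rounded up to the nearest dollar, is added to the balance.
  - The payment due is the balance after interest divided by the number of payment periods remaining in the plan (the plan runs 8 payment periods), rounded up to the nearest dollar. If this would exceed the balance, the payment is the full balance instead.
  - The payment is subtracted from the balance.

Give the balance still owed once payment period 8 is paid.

$0.00

Payment period 1: $490.45 +$15.00 interest = $505.45; pay $64.00 → $441.45
Payment period 2: $441.45 +$14.00 interest = $455.45; pay $66.00 → $389.45
Payment period 3: $389.45 +$12.00 interest = $401.45; pay $67.00 → $334.45
Payment period 4: $334.45 +$11.00 interest = $345.45; pay $70.00 → $275.45
Payment period 5: $275.45 +$9.00 interest = $284.45; pay $72.00 → $212.45
Payment period 6: $212.45 +$7.00 interest = $219.45; pay $74.00 → $145.45
Payment period 7: $145.45 +$5.00 interest = $150.45; pay $76.00 → $74.45
Payment period 8: $74.45 +$3.00 interest = $77.45; pay $77.45 → $0.00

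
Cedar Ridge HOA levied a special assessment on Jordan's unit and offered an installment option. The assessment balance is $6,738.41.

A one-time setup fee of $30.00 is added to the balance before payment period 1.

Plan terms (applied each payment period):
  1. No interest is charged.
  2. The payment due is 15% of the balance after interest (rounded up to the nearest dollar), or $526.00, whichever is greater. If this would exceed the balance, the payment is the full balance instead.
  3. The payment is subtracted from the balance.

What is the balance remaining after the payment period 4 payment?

Payment period 1: opening $6,768.41; payment $1,016.00; balance $5,752.41
Payment period 2: opening $5,752.41; payment $863.00; balance $4,889.41
Payment period 3: opening $4,889.41; payment $734.00; balance $4,155.41
Payment period 4: opening $4,155.41; payment $624.00; balance $3,531.41

$3,531.41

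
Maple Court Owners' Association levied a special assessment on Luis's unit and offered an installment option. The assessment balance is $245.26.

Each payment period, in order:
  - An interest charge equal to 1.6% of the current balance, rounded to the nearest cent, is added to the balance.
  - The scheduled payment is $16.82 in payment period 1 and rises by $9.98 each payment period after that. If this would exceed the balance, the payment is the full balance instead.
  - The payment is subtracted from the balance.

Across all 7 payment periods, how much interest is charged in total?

# | Opening | Interest | Payment | End bal
1 | $245.26 | $3.92 | $16.82 | $232.36
2 | $232.36 | $3.72 | $26.80 | $209.28
3 | $209.28 | $3.35 | $36.78 | $175.85
4 | $175.85 | $2.81 | $46.76 | $131.90
5 | $131.90 | $2.11 | $56.74 | $77.27
6 | $77.27 | $1.24 | $66.72 | $11.79
7 | $11.79 | $0.19 | $11.98 | $0.00
Total interest: $3.92 + $3.72 + $3.35 + $2.81 + $2.11 + $1.24 + $0.19 = $17.34

$17.34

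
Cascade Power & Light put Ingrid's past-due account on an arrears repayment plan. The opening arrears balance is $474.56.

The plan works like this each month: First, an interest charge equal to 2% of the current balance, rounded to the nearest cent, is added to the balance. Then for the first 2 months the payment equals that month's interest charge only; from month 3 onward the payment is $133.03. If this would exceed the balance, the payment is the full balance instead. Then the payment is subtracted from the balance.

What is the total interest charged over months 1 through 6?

Month 1: $474.56 +$9.49 interest = $484.05; pay $9.49 → $474.56
Month 2: $474.56 +$9.49 interest = $484.05; pay $9.49 → $474.56
Month 3: $474.56 +$9.49 interest = $484.05; pay $133.03 → $351.02
Month 4: $351.02 +$7.02 interest = $358.04; pay $133.03 → $225.01
Month 5: $225.01 +$4.50 interest = $229.51; pay $133.03 → $96.48
Month 6: $96.48 +$1.93 interest = $98.41; pay $98.41 → $0.00
Total interest: $9.49 + $9.49 + $9.49 + $7.02 + $4.50 + $1.93 = $41.92

$41.92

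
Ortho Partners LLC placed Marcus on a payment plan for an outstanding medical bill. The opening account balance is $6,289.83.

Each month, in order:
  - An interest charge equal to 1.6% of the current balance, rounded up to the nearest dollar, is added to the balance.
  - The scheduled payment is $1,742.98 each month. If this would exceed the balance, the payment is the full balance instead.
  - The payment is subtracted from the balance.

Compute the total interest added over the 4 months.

$245.00

Month 1: opening $6,289.83; interest $101.00 → $6,390.83; payment $1,742.98; balance $4,647.85
Month 2: opening $4,647.85; interest $75.00 → $4,722.85; payment $1,742.98; balance $2,979.87
Month 3: opening $2,979.87; interest $48.00 → $3,027.87; payment $1,742.98; balance $1,284.89
Month 4: opening $1,284.89; interest $21.00 → $1,305.89; payment $1,305.89; balance $0.00
Total interest: $101.00 + $75.00 + $48.00 + $21.00 = $245.00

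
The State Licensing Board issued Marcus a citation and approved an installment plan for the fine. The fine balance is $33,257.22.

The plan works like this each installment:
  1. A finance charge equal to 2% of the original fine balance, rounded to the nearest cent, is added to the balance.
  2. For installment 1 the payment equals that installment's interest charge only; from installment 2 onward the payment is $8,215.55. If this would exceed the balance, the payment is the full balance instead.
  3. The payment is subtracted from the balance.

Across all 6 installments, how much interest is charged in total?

$3,990.84

# | Opening | Interest | Payment | End bal
1 | $33,257.22 | $665.14 | $665.14 | $33,257.22
2 | $33,257.22 | $665.14 | $8,215.55 | $25,706.81
3 | $25,706.81 | $665.14 | $8,215.55 | $18,156.40
4 | $18,156.40 | $665.14 | $8,215.55 | $10,605.99
5 | $10,605.99 | $665.14 | $8,215.55 | $3,055.58
6 | $3,055.58 | $665.14 | $3,720.72 | $0.00
Total interest: $665.14 + $665.14 + $665.14 + $665.14 + $665.14 + $665.14 = $3,990.84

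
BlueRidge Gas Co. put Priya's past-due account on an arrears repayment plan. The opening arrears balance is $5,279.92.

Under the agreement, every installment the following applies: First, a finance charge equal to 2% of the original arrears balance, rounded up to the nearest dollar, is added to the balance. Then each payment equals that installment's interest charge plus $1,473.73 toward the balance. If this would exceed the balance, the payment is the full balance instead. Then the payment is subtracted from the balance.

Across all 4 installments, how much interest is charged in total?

Installment 1: opening $5,279.92; interest $106.00 → $5,385.92; payment $1,579.73; balance $3,806.19
Installment 2: opening $3,806.19; interest $106.00 → $3,912.19; payment $1,579.73; balance $2,332.46
Installment 3: opening $2,332.46; interest $106.00 → $2,438.46; payment $1,579.73; balance $858.73
Installment 4: opening $858.73; interest $106.00 → $964.73; payment $964.73; balance $0.00
Total interest: $106.00 + $106.00 + $106.00 + $106.00 = $424.00

$424.00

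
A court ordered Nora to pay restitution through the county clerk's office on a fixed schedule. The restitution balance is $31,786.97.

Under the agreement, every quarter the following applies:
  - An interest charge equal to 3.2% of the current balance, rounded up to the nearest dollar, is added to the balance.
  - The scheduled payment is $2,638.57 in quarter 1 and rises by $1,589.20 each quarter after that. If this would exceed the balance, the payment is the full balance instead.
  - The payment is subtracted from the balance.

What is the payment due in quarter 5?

$8,995.37

Quarter 1: opening $31,786.97; interest $1,018.00 → $32,804.97; payment $2,638.57; balance $30,166.40
Quarter 2: opening $30,166.40; interest $966.00 → $31,132.40; payment $4,227.77; balance $26,904.63
Quarter 3: opening $26,904.63; interest $861.00 → $27,765.63; payment $5,816.97; balance $21,948.66
Quarter 4: opening $21,948.66; interest $703.00 → $22,651.66; payment $7,406.17; balance $15,245.49
Quarter 5: opening $15,245.49; interest $488.00 → $15,733.49; payment $8,995.37; balance $6,738.12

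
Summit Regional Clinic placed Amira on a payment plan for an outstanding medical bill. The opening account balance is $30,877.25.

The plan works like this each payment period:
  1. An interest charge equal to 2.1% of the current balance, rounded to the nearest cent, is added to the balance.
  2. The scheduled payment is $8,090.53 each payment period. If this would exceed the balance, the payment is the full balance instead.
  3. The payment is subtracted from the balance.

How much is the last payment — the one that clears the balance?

Payment period 1: opening $30,877.25; interest $648.42 → $31,525.67; payment $8,090.53; balance $23,435.14
Payment period 2: opening $23,435.14; interest $492.14 → $23,927.28; payment $8,090.53; balance $15,836.75
Payment period 3: opening $15,836.75; interest $332.57 → $16,169.32; payment $8,090.53; balance $8,078.79
Payment period 4: opening $8,078.79; interest $169.65 → $8,248.44; payment $8,090.53; balance $157.91
Payment period 5: opening $157.91; interest $3.32 → $161.23; payment $161.23; balance $0.00

$161.23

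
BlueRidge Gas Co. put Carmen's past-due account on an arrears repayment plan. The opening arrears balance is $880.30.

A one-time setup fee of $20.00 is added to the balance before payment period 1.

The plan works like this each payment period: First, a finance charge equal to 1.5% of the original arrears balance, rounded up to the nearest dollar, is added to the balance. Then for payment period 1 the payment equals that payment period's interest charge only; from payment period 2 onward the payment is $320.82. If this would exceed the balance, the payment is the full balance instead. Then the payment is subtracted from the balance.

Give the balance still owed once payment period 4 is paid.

$0.00

Payment period 1: $900.30 +$14.00 interest = $914.30; pay $14.00 → $900.30
Payment period 2: $900.30 +$14.00 interest = $914.30; pay $320.82 → $593.48
Payment period 3: $593.48 +$14.00 interest = $607.48; pay $320.82 → $286.66
Payment period 4: $286.66 +$14.00 interest = $300.66; pay $300.66 → $0.00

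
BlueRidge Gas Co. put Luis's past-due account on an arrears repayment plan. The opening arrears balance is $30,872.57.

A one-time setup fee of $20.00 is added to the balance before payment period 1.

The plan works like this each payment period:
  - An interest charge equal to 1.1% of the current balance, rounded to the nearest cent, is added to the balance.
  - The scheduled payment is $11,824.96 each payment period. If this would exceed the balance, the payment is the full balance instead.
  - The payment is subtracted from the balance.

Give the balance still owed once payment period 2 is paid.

$7,795.95

Payment period 1: opening $30,892.57; interest $339.82 → $31,232.39; payment $11,824.96; balance $19,407.43
Payment period 2: opening $19,407.43; interest $213.48 → $19,620.91; payment $11,824.96; balance $7,795.95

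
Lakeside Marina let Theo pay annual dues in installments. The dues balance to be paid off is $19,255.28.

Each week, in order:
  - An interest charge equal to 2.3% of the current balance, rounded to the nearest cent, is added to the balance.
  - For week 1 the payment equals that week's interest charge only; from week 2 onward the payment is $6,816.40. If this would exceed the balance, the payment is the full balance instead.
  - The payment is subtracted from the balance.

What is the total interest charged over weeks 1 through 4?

Week 1: $19,255.28 +$442.87 interest = $19,698.15; pay $442.87 → $19,255.28
Week 2: $19,255.28 +$442.87 interest = $19,698.15; pay $6,816.40 → $12,881.75
Week 3: $12,881.75 +$296.28 interest = $13,178.03; pay $6,816.40 → $6,361.63
Week 4: $6,361.63 +$146.32 interest = $6,507.95; pay $6,507.95 → $0.00
Total interest: $442.87 + $442.87 + $296.28 + $146.32 = $1,328.34

$1,328.34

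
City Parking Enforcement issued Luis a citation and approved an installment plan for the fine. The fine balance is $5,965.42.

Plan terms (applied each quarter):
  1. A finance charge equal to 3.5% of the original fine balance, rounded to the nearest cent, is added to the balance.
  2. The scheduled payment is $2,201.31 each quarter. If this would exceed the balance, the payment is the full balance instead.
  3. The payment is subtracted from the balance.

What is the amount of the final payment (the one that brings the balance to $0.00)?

# | Opening | Interest | Payment | End bal
1 | $5,965.42 | $208.79 | $2,201.31 | $3,972.90
2 | $3,972.90 | $208.79 | $2,201.31 | $1,980.38
3 | $1,980.38 | $208.79 | $2,189.17 | $0.00

$2,189.17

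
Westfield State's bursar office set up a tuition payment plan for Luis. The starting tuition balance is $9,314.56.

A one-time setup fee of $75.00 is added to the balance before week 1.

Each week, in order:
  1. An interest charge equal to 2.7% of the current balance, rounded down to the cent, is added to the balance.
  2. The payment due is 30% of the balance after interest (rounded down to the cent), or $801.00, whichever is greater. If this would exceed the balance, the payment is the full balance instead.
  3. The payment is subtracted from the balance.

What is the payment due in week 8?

$254.85

# | Opening | Interest | Payment | End bal
1 | $9,389.56 | $253.51 | $2,892.92 | $6,750.15
2 | $6,750.15 | $182.25 | $2,079.72 | $4,852.68
3 | $4,852.68 | $131.02 | $1,495.11 | $3,488.59
4 | $3,488.59 | $94.19 | $1,074.83 | $2,507.95
5 | $2,507.95 | $67.71 | $801.00 | $1,774.66
6 | $1,774.66 | $47.91 | $801.00 | $1,021.57
7 | $1,021.57 | $27.58 | $801.00 | $248.15
8 | $248.15 | $6.70 | $254.85 | $0.00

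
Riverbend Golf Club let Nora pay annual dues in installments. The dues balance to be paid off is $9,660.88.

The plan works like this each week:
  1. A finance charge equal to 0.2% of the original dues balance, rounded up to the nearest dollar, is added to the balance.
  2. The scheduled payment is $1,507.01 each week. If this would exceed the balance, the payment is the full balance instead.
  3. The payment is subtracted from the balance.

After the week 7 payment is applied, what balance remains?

# | Opening | Interest | Payment | End bal
1 | $9,660.88 | $20.00 | $1,507.01 | $8,173.87
2 | $8,173.87 | $20.00 | $1,507.01 | $6,686.86
3 | $6,686.86 | $20.00 | $1,507.01 | $5,199.85
4 | $5,199.85 | $20.00 | $1,507.01 | $3,712.84
5 | $3,712.84 | $20.00 | $1,507.01 | $2,225.83
6 | $2,225.83 | $20.00 | $1,507.01 | $738.82
7 | $738.82 | $20.00 | $758.82 | $0.00

$0.00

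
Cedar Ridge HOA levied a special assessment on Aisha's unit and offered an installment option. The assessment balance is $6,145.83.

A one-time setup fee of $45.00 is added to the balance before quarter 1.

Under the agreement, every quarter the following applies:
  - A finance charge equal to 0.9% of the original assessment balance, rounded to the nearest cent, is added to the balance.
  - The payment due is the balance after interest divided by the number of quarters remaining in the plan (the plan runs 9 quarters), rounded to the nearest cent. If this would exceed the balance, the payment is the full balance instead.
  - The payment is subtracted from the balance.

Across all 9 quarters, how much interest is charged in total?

$497.79

Quarter 1: opening $6,190.83; interest $55.31 → $6,246.14; payment $694.02; balance $5,552.12
Quarter 2: opening $5,552.12; interest $55.31 → $5,607.43; payment $700.93; balance $4,906.50
Quarter 3: opening $4,906.50; interest $55.31 → $4,961.81; payment $708.83; balance $4,252.98
Quarter 4: opening $4,252.98; interest $55.31 → $4,308.29; payment $718.05; balance $3,590.24
Quarter 5: opening $3,590.24; interest $55.31 → $3,645.55; payment $729.11; balance $2,916.44
Quarter 6: opening $2,916.44; interest $55.31 → $2,971.75; payment $742.94; balance $2,228.81
Quarter 7: opening $2,228.81; interest $55.31 → $2,284.12; payment $761.37; balance $1,522.75
Quarter 8: opening $1,522.75; interest $55.31 → $1,578.06; payment $789.03; balance $789.03
Quarter 9: opening $789.03; interest $55.31 → $844.34; payment $844.34; balance $0.00
Total interest: $55.31 + $55.31 + $55.31 + $55.31 + $55.31 + $55.31 + $55.31 + $55.31 + $55.31 = $497.79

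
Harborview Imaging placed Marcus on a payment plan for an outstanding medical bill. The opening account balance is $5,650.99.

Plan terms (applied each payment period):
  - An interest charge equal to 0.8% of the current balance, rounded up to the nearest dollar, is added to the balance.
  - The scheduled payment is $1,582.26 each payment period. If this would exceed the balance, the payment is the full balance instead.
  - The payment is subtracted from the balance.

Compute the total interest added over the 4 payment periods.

Payment period 1: $5,650.99 +$46.00 interest = $5,696.99; pay $1,582.26 → $4,114.73
Payment period 2: $4,114.73 +$33.00 interest = $4,147.73; pay $1,582.26 → $2,565.47
Payment period 3: $2,565.47 +$21.00 interest = $2,586.47; pay $1,582.26 → $1,004.21
Payment period 4: $1,004.21 +$9.00 interest = $1,013.21; pay $1,013.21 → $0.00
Total interest: $46.00 + $33.00 + $21.00 + $9.00 = $109.00

$109.00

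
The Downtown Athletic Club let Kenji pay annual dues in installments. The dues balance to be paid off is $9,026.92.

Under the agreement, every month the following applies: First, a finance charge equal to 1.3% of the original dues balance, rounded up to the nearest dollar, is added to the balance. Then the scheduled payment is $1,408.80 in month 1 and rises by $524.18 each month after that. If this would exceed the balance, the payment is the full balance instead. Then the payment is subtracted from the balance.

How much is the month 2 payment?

$1,932.98

Month 1: opening $9,026.92; interest $118.00 → $9,144.92; payment $1,408.80; balance $7,736.12
Month 2: opening $7,736.12; interest $118.00 → $7,854.12; payment $1,932.98; balance $5,921.14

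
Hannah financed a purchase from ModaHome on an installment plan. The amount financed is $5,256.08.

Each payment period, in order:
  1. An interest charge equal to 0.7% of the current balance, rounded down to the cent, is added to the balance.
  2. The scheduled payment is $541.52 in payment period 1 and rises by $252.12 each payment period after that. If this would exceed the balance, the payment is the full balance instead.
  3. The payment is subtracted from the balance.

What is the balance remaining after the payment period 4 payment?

$1,696.06

Payment period 1: opening $5,256.08; interest $36.79 → $5,292.87; payment $541.52; balance $4,751.35
Payment period 2: opening $4,751.35; interest $33.25 → $4,784.60; payment $793.64; balance $3,990.96
Payment period 3: opening $3,990.96; interest $27.93 → $4,018.89; payment $1,045.76; balance $2,973.13
Payment period 4: opening $2,973.13; interest $20.81 → $2,993.94; payment $1,297.88; balance $1,696.06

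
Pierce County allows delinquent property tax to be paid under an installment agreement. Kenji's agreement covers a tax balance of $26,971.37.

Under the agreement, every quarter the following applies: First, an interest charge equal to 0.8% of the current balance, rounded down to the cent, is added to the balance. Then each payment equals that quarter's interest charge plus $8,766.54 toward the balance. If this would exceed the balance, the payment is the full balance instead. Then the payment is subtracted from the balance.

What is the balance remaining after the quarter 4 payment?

# | Opening | Interest | Payment | End bal
1 | $26,971.37 | $215.77 | $8,982.31 | $18,204.83
2 | $18,204.83 | $145.63 | $8,912.17 | $9,438.29
3 | $9,438.29 | $75.50 | $8,842.04 | $671.75
4 | $671.75 | $5.37 | $677.12 | $0.00

$0.00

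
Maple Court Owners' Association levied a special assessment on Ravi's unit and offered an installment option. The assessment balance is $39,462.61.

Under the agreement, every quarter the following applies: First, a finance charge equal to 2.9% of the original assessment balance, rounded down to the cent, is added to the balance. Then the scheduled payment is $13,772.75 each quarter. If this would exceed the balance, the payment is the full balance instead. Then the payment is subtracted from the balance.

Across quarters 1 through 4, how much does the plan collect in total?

$44,040.25

Quarter 1: $39,462.61 +$1,144.41 interest = $40,607.02; pay $13,772.75 → $26,834.27
Quarter 2: $26,834.27 +$1,144.41 interest = $27,978.68; pay $13,772.75 → $14,205.93
Quarter 3: $14,205.93 +$1,144.41 interest = $15,350.34; pay $13,772.75 → $1,577.59
Quarter 4: $1,577.59 +$1,144.41 interest = $2,722.00; pay $2,722.00 → $0.00
Total paid: $44,040.25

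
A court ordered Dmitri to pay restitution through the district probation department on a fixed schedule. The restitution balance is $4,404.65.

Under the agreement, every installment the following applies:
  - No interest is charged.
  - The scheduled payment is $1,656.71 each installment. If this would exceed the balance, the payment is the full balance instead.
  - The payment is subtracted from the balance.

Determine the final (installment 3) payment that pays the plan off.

Installment 1: opening $4,404.65; payment $1,656.71; balance $2,747.94
Installment 2: opening $2,747.94; payment $1,656.71; balance $1,091.23
Installment 3: opening $1,091.23; payment $1,091.23; balance $0.00

$1,091.23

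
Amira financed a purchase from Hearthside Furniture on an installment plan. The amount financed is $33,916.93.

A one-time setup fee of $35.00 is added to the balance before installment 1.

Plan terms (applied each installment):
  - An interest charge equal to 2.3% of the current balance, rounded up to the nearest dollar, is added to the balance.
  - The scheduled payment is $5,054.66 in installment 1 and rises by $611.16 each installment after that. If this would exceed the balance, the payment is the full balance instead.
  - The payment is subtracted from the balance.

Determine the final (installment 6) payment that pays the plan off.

$5,448.03

Installment 1: opening $33,951.93; interest $781.00 → $34,732.93; payment $5,054.66; balance $29,678.27
Installment 2: opening $29,678.27; interest $683.00 → $30,361.27; payment $5,665.82; balance $24,695.45
Installment 3: opening $24,695.45; interest $568.00 → $25,263.45; payment $6,276.98; balance $18,986.47
Installment 4: opening $18,986.47; interest $437.00 → $19,423.47; payment $6,888.14; balance $12,535.33
Installment 5: opening $12,535.33; interest $289.00 → $12,824.33; payment $7,499.30; balance $5,325.03
Installment 6: opening $5,325.03; interest $123.00 → $5,448.03; payment $5,448.03; balance $0.00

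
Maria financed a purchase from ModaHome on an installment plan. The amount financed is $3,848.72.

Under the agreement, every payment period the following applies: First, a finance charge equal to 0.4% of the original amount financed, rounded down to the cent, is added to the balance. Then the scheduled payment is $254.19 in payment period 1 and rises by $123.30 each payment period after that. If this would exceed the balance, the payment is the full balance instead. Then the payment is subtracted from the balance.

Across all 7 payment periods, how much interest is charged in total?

Payment period 1: opening $3,848.72; interest $15.39 → $3,864.11; payment $254.19; balance $3,609.92
Payment period 2: opening $3,609.92; interest $15.39 → $3,625.31; payment $377.49; balance $3,247.82
Payment period 3: opening $3,247.82; interest $15.39 → $3,263.21; payment $500.79; balance $2,762.42
Payment period 4: opening $2,762.42; interest $15.39 → $2,777.81; payment $624.09; balance $2,153.72
Payment period 5: opening $2,153.72; interest $15.39 → $2,169.11; payment $747.39; balance $1,421.72
Payment period 6: opening $1,421.72; interest $15.39 → $1,437.11; payment $870.69; balance $566.42
Payment period 7: opening $566.42; interest $15.39 → $581.81; payment $581.81; balance $0.00
Total interest: $15.39 + $15.39 + $15.39 + $15.39 + $15.39 + $15.39 + $15.39 = $107.73

$107.73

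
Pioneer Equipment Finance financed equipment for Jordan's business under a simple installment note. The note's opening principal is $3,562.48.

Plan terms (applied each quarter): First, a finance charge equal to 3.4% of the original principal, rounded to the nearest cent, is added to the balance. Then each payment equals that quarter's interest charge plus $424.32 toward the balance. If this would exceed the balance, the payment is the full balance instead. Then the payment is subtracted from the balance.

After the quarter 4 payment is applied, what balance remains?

$1,865.20

Quarter 1: $3,562.48 +$121.12 interest = $3,683.60; pay $545.44 → $3,138.16
Quarter 2: $3,138.16 +$121.12 interest = $3,259.28; pay $545.44 → $2,713.84
Quarter 3: $2,713.84 +$121.12 interest = $2,834.96; pay $545.44 → $2,289.52
Quarter 4: $2,289.52 +$121.12 interest = $2,410.64; pay $545.44 → $1,865.20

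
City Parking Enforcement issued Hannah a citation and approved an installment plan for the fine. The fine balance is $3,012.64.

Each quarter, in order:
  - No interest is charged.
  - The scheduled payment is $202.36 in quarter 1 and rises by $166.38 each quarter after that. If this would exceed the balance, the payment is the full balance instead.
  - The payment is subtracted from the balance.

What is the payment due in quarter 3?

$535.12

Quarter 1: $3,012.64 − $202.36 → $2,810.28
Quarter 2: $2,810.28 − $368.74 → $2,441.54
Quarter 3: $2,441.54 − $535.12 → $1,906.42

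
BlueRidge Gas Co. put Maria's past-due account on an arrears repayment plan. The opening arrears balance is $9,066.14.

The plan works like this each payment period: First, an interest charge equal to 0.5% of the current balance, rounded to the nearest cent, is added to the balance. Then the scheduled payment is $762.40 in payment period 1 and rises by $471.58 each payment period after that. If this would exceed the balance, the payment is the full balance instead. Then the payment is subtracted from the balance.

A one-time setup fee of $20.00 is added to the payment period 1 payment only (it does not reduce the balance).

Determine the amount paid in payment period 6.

$708.86

Payment period 1: opening $9,066.14; interest $45.33 → $9,111.47; payment $762.40 (+ $20.00 fee); balance $8,349.07
Payment period 2: opening $8,349.07; interest $41.75 → $8,390.82; payment $1,233.98; balance $7,156.84
Payment period 3: opening $7,156.84; interest $35.78 → $7,192.62; payment $1,705.56; balance $5,487.06
Payment period 4: opening $5,487.06; interest $27.44 → $5,514.50; payment $2,177.14; balance $3,337.36
Payment period 5: opening $3,337.36; interest $16.69 → $3,354.05; payment $2,648.72; balance $705.33
Payment period 6: opening $705.33; interest $3.53 → $708.86; payment $708.86; balance $0.00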